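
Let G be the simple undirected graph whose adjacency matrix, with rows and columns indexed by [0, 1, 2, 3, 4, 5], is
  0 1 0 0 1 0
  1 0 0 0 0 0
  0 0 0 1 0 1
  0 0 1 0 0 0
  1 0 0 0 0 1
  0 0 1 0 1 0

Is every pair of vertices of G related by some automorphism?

No

Automorphisms preserve degree, but G has vertices of degree 1 and vertices of degree 2; no automorphism maps one to the other, so G is not vertex-transitive.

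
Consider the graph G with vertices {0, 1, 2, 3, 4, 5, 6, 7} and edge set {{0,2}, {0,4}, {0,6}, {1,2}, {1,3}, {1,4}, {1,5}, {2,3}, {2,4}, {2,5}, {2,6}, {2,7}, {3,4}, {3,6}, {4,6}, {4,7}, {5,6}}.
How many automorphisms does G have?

Degrees alone do not determine every vertex (e.g. 0 and 5 both have degree 3), but their neighbour-degree multisets differ: N(0) has degrees [5, 6, 7] while N(5) has degrees [4, 5, 7]. Repeating this refinement separates all vertices, so the only automorphism is the identity.

1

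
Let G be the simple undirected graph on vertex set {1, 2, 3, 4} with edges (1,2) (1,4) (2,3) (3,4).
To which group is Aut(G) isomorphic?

G is 2-regular and bipartite on 2^2 = 4 vertices with girth 4; it is the hypercube graph Q_2. The symmetry group of the 2-cube is the hyperoctahedral group B_2 = Z_2 ≀ S_2, of order 2^2·2! = 8.

the hyperoctahedral group B_2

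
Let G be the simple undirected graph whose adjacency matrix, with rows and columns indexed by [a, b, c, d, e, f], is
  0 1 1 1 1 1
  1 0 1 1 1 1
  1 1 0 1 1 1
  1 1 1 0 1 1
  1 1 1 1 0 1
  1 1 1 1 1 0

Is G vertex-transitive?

Yes

Every vertex has degree 5, so G is the complete graph K_6. Any permutation of the 6 vertices preserves K_6, so Aut(K_6) = S_6 of order 6! = 720. Under this action every vertex can be carried to every other, so G is vertex-transitive.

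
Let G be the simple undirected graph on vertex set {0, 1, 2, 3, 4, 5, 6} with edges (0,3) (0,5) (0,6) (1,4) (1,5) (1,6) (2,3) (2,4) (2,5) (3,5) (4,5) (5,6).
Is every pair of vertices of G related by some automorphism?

No

Vertex 5 is the only vertex of degree 6, so every automorphism fixes it; G is not vertex-transitive.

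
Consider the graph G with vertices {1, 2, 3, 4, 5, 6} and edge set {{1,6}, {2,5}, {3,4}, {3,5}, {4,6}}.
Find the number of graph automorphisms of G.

2

The degree sequence is [1, 1, 2, 2, 2, 2]; the two degree-1 vertices 1 and 2 are the ends of a path, so G = P_6. A path has exactly one nontrivial symmetry — reversal — giving Aut(G) of order 2.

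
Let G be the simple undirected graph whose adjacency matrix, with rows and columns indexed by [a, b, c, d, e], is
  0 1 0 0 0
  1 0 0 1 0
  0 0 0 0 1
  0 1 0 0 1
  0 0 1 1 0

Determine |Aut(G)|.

2

The degree sequence is [1, 2, 1, 2, 2]; the two degree-1 vertices a and c are the ends of a path, so G = P_5. A path has exactly one nontrivial symmetry — reversal — giving Aut(G) of order 2.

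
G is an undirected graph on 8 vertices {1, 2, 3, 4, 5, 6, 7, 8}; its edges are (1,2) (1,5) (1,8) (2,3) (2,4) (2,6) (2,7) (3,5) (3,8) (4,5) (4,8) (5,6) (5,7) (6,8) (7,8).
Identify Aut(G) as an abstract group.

S_5 × S_3

The vertices split by degree into {2, 5, 8} (degree 5) and {1, 3, 4, 6, 7} (degree 3); every edge runs between the two parts, so G is the complete bipartite graph K_{3,5}. Automorphisms preserve the bipartition setwise (since the parts differ in size) and act as S_5 × S_3 within it; |Aut| = 720.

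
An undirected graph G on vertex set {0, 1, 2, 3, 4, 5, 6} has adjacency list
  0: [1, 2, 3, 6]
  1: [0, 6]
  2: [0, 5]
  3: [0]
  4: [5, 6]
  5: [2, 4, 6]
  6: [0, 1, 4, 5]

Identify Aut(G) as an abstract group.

{e}

The degree sequence is [4, 2, 2, 1, 2, 3, 4]. Checking the degree-preserving permutations of the vertex set shows that none except the identity preserves every edge, so Aut(G) is trivial.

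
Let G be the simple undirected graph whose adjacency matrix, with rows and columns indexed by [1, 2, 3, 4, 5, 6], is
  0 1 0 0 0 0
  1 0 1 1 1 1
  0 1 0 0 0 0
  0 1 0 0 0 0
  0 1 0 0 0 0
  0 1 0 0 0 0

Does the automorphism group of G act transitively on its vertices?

No

Vertex 2 is the only vertex of degree 5, so every automorphism fixes it; G is not vertex-transitive.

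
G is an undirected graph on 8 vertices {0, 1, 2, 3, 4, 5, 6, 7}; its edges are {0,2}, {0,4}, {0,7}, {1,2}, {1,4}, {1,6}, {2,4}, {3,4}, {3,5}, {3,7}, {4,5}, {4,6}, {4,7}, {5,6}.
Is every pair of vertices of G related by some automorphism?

No

Vertex 4 is the only vertex of degree 7, so every automorphism fixes it; G is not vertex-transitive.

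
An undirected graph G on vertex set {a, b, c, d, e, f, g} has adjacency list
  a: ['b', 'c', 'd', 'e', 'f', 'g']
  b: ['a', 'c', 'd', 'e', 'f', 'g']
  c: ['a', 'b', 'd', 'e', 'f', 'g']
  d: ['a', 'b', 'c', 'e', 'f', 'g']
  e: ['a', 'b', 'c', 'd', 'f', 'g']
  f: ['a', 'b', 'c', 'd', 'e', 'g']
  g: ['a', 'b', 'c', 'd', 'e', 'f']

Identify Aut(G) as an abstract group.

S_7

All 7 vertices are pairwise adjacent: G = K_7. Any permutation of the 7 vertices preserves K_7, so Aut(K_7) = S_7 of order 7! = 5040.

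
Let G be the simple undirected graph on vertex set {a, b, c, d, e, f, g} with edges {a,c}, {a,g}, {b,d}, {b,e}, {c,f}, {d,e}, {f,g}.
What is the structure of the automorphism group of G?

D_4 × D_3

G has two connected components, {a, c, f, g} and {b, d, e}; each is 2-regular, so G = C_4 ⊔ C_3. The components are non-isomorphic (different sizes), so Aut(G) = Aut(C_4) × Aut(C_3) = D_4 × D_3 of order 8·6 = 48.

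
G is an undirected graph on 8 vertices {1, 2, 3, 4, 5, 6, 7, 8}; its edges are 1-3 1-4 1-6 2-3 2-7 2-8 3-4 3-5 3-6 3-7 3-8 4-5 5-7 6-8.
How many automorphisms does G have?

14

Vertex 3 is the unique vertex of degree 7; the remaining 7 vertices each have degree 3 and induce a cycle, so G is the wheel on 8 vertices with hub 3. Every automorphism fixes the hub and acts on the rim 7-cycle, so Aut(G) ≅ Aut(C_7) = D_7 of order 14.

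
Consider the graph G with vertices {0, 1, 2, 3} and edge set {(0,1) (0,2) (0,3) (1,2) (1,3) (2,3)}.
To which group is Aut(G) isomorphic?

Every vertex has degree 3, so G is the complete graph K_4. Every bijection on the vertex set is an automorphism of K_4; hence Aut(K_4) ≅ S_4, order 24.

S_4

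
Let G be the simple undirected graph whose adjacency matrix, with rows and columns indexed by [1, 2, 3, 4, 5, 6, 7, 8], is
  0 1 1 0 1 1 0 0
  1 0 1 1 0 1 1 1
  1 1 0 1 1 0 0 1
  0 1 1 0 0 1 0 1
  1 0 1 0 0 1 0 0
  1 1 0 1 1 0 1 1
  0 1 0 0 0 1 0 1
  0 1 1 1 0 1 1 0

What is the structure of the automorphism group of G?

the trivial group

Degrees alone do not determine every vertex (e.g. 1 and 4 both have degree 4), but their neighbour-degree multisets differ: N(1) has degrees [3, 5, 6, 6] while N(4) has degrees [5, 5, 6, 6]. Repeating this refinement separates all vertices, so the only automorphism is the identity.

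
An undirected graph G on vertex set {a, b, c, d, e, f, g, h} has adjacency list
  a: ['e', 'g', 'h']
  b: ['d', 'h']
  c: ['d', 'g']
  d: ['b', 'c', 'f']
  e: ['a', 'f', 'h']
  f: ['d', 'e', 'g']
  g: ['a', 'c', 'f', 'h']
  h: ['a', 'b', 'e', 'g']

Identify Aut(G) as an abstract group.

The degree sequence is [3, 2, 2, 3, 3, 3, 4, 4]. Checking the degree-preserving permutations of the vertex set shows that none except the identity preserves every edge, so Aut(G) is trivial.

the trivial group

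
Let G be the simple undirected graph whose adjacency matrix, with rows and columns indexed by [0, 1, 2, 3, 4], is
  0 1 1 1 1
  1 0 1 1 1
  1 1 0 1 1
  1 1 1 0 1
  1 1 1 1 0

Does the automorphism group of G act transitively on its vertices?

Yes

Every vertex has degree 4, so G is the complete graph K_5. Any permutation of the 5 vertices preserves K_5, so Aut(K_5) = S_5 of order 5! = 120. This group acts transitively on the 5 vertices.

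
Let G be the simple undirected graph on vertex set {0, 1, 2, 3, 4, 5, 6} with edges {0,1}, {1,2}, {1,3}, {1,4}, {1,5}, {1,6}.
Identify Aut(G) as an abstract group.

Vertex 1 has degree 6 and every other vertex has degree 1, so G is the star K_{1,6} with centre 1. Any automorphism fixes the centre and permutes the 6 leaves freely, so Aut(G) ≅ S_6 of order 6! = 720.

the symmetric group on 6 letters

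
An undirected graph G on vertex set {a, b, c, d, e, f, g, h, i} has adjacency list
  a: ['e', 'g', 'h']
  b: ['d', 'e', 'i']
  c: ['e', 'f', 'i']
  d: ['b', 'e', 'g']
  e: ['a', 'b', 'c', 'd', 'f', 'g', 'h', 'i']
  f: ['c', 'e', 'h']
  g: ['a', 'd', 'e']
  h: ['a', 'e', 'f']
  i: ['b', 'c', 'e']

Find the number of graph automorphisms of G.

Vertex e is the unique vertex of degree 8; the remaining 8 vertices each have degree 3 and induce a cycle, so G is the wheel on 9 vertices with hub e. Every automorphism fixes the hub and acts on the rim 8-cycle, so Aut(G) ≅ Aut(C_8) = D_8 of order 16.

16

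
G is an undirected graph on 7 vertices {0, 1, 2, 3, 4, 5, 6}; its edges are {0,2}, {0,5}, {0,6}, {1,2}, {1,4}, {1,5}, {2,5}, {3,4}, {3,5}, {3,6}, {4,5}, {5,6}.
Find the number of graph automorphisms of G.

12

Vertex 5 is the unique vertex of degree 6; the remaining 6 vertices each have degree 3 and induce a cycle, so G is the wheel on 7 vertices with hub 5. With the hub fixed, the remaining symmetry is that of the rim cycle C_6, giving the dihedral group D_6.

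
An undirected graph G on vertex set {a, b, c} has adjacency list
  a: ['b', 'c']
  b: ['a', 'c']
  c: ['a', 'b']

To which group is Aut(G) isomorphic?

the symmetric group on 3 letters

Every vertex has degree 2, so G is the complete graph K_3. Every bijection on the vertex set is an automorphism of K_3; hence Aut(K_3) ≅ S_3, order 6.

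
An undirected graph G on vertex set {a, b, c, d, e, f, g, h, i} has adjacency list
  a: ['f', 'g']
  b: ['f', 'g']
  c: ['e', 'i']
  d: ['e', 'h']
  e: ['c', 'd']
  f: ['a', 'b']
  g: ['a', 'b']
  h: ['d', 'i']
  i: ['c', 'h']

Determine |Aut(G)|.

80

G has two connected components, {c, d, e, h, i} and {a, b, f, g}; each is 2-regular, so G = C_5 ⊔ C_4. The components are non-isomorphic (different sizes), so Aut(G) = Aut(C_5) × Aut(C_4) = D_5 × D_4 of order 10·8 = 80.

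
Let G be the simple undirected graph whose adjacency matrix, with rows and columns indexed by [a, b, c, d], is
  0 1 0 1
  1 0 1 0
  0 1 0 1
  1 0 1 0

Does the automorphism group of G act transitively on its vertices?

Yes

G is 2-regular and bipartite on 2^2 = 4 vertices with girth 4; it is the hypercube graph Q_2. The symmetry group of the 2-cube is the hyperoctahedral group B_2 = Z_2 ≀ S_2, of order 2^2·2! = 8. Under this action every vertex can be carried to every other, so G is vertex-transitive.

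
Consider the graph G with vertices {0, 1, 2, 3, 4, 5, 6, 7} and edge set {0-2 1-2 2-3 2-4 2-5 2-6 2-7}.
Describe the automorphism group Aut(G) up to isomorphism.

the symmetric group on 7 letters

Vertex 2 has degree 7 and every other vertex has degree 1, so G is the star K_{1,7} with centre 2. The 7 leaves are pairwise interchangeable while the centre is fixed, giving Aut(G) = S_7.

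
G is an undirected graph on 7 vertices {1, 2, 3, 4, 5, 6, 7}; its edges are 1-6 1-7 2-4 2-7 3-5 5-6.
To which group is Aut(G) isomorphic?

The degree sequence is [2, 2, 1, 1, 2, 2, 2]; the two degree-1 vertices 3 and 4 are the ends of a path, so G = P_7. A path has exactly one nontrivial symmetry — reversal — giving Aut(G) of order 2.

Z_2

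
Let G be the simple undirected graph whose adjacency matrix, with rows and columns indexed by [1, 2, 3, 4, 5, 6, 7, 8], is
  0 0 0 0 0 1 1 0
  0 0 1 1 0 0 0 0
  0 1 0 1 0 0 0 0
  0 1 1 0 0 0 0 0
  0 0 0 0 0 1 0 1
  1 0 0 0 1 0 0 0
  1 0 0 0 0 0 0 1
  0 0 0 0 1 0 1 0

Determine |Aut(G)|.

60

G has two connected components, {1, 5, 6, 7, 8} and {2, 3, 4}; each is 2-regular, so G = C_5 ⊔ C_3. No automorphism exchanges components of different sizes, hence Aut(G) is the direct product D_3 × D_5, order 60.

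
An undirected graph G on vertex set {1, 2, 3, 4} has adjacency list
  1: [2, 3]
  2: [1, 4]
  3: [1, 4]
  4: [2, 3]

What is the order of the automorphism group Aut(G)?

8

G is 2-regular and bipartite on 2^2 = 4 vertices with girth 4; it is the hypercube graph Q_2. The symmetry group of the 2-cube is the hyperoctahedral group B_2 = Z_2 ≀ S_2, of order 2^2·2! = 8.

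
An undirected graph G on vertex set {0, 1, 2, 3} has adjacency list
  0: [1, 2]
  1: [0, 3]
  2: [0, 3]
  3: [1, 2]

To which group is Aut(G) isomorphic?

the hyperoctahedral group B_2

G is 2-regular and bipartite on 2^2 = 4 vertices with girth 4; it is the hypercube graph Q_2. The symmetry group of the 2-cube is the hyperoctahedral group B_2 = Z_2 ≀ S_2, of order 2^2·2! = 8.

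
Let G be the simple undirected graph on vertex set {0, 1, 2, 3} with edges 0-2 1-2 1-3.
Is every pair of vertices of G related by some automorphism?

Automorphisms preserve degree, but G has vertices of degree 1 and vertices of degree 2; no automorphism maps one to the other, so G is not vertex-transitive.

No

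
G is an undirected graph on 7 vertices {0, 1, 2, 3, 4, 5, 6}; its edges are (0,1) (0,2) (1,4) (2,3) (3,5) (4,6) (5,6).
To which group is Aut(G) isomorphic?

G is 2-regular and connected on 7 vertices, i.e. the cycle C_7. The automorphisms of the 7-cycle are exactly the symmetries of a regular 7-gon: the dihedral group D_7, |D_7| = 14.

D_7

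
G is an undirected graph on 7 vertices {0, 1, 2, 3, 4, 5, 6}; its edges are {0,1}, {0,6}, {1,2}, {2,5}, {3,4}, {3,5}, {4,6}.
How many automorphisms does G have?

Every vertex has degree 2 and the graph is connected, so G is the 7-cycle C_7. The automorphisms of the 7-cycle are exactly the symmetries of a regular 7-gon: the dihedral group D_7, |D_7| = 14.

14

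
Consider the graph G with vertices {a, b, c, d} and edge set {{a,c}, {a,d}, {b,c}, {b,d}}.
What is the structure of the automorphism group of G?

D_4

G is 2-regular and bipartite on 2^2 = 4 vertices with girth 4; it is the hypercube graph Q_2. The symmetry group of the 2-cube is the hyperoctahedral group B_2 = Z_2 ≀ S_2, of order 2^2·2! = 8.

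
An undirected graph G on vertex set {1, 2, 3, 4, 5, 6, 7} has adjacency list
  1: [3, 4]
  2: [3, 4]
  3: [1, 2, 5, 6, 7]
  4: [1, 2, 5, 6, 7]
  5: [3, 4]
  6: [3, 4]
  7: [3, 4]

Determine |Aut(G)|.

The vertices split by degree into {3, 4} (degree 5) and {1, 2, 5, 6, 7} (degree 2); every edge runs between the two parts, so G is the complete bipartite graph K_{2,5}. Automorphisms preserve the bipartition setwise (since the parts differ in size) and act as S_5 × S_2 within it; |Aut| = 240.

240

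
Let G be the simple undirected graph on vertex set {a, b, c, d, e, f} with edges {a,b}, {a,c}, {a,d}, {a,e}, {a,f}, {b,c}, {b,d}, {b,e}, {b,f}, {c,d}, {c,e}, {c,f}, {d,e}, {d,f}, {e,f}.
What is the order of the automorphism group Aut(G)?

Every vertex has degree 5, so G is the complete graph K_6. Any permutation of the 6 vertices preserves K_6, so Aut(K_6) = S_6 of order 6! = 720.

720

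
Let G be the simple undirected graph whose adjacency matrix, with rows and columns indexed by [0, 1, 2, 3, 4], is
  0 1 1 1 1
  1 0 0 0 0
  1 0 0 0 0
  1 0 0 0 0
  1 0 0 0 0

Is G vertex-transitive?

No

Vertex 0 is the only vertex of degree 4, so every automorphism fixes it; G is not vertex-transitive.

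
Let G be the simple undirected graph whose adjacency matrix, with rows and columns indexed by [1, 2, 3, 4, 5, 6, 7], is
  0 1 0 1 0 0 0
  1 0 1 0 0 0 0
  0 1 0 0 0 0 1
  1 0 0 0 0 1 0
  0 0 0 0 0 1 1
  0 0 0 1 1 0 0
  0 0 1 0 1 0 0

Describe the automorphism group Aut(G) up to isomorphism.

the dihedral group of order 14

G is 2-regular and connected on 7 vertices, i.e. the cycle C_7. C_7 has 7 rotations and 7 reflections, so Aut(C_7) ≅ D_7 of order 14.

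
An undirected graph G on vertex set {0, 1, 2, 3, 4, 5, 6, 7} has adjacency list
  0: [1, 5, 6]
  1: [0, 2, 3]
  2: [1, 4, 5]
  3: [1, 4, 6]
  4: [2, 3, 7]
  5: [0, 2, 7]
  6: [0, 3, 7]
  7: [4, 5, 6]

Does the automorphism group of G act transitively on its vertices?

G is 3-regular and bipartite on 2^3 = 8 vertices with girth 4; it is the hypercube graph Q_3. Aut(Q_3) consists of the signed permutations of the 3 coordinate axes: 3! permutations times 2^3 sign flips, so |Aut| = 2^3·3! = 48. Under this action every vertex can be carried to every other, so G is vertex-transitive.

Yes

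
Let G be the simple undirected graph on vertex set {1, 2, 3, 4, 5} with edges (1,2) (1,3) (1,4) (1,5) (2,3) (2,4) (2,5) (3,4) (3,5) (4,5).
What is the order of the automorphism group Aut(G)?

All 5 vertices are pairwise adjacent: G = K_5. Every bijection on the vertex set is an automorphism of K_5; hence Aut(K_5) ≅ S_5, order 120.

120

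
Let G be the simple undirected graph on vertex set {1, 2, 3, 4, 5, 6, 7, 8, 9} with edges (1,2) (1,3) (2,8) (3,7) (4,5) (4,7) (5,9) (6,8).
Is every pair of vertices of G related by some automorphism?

Automorphisms preserve degree, but G has vertices of degree 1 and vertices of degree 2; no automorphism maps one to the other, so G is not vertex-transitive.

No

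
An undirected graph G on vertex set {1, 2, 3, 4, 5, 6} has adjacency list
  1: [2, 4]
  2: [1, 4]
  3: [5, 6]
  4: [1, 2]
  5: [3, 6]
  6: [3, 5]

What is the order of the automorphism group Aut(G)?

72

G has two connected components, {3, 5, 6} and {1, 2, 4}; each is 2-regular, so G = C_3 ⊔ C_3. With two isomorphic components, Aut(G) = Aut(C_3) ≀ S_2 = (D_3 × D_3) ⋊ Z_2: permute each cycle by D_3, then optionally swap the two cycles. Order 2·(2·3)² = 72.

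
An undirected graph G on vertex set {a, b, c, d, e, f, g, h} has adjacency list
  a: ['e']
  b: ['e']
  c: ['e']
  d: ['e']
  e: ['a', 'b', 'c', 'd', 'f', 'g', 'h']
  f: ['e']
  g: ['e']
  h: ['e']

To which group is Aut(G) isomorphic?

Vertex e has degree 7 and every other vertex has degree 1, so G is the star K_{1,7} with centre e. The 7 leaves are pairwise interchangeable while the centre is fixed, giving Aut(G) = S_7.

the symmetric group on 7 letters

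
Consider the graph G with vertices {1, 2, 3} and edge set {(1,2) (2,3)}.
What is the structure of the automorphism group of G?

Z_2

The degree sequence is [1, 2, 1]; the two degree-1 vertices 1 and 3 are the ends of a path, so G = P_3. A path has exactly one nontrivial symmetry — reversal — giving Aut(G) of order 2.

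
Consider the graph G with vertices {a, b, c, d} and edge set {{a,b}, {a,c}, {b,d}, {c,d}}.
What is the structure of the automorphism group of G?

D_4

G is 2-regular and bipartite on 2^2 = 4 vertices with girth 4; it is the hypercube graph Q_2. The symmetry group of the 2-cube is the hyperoctahedral group B_2 = Z_2 ≀ S_2, of order 2^2·2! = 8.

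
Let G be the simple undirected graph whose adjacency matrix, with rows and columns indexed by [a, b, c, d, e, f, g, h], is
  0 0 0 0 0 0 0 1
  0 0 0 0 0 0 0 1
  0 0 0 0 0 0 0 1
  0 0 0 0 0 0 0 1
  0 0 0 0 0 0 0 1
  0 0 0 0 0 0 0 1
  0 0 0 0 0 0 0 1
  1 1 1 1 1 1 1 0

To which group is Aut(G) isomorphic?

the symmetric group on 7 letters

Vertex h has degree 7 and every other vertex has degree 1, so G is the star K_{1,7} with centre h. The 7 leaves are pairwise interchangeable while the centre is fixed, giving Aut(G) = S_7.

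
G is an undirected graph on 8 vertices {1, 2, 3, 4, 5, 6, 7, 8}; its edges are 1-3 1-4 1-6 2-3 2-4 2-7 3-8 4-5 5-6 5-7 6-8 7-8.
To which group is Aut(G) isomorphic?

G is 3-regular and bipartite on 2^3 = 8 vertices with girth 4; it is the hypercube graph Q_3. The symmetry group of the 3-cube is the hyperoctahedral group B_3 = Z_2 ≀ S_3, of order 2^3·3! = 48.

the hyperoctahedral group B_3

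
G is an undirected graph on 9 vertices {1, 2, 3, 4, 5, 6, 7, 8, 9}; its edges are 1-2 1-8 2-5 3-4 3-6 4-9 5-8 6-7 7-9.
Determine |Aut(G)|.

80

G has two connected components, {3, 4, 6, 7, 9} and {1, 2, 5, 8}; each is 2-regular, so G = C_5 ⊔ C_4. No automorphism exchanges components of different sizes, hence Aut(G) is the direct product D_5 × D_4, order 80.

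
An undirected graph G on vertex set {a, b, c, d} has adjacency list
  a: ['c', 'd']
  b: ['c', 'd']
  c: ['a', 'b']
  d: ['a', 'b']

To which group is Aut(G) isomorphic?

the dihedral group of order 8

G is 2-regular and connected on 4 vertices, i.e. the cycle C_4. C_4 has 4 rotations and 4 reflections, so Aut(C_4) ≅ D_4 of order 8.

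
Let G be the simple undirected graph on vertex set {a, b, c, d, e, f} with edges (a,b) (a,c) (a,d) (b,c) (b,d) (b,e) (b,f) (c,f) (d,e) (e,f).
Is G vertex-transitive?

Vertex b is the only vertex of degree 5, so every automorphism fixes it; G is not vertex-transitive.

No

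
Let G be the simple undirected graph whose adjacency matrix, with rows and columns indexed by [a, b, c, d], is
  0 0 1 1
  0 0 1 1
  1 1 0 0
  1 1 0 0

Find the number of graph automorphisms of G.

G is 2-regular and bipartite on 2^2 = 4 vertices with girth 4; it is the hypercube graph Q_2. Aut(Q_2) consists of the signed permutations of the 2 coordinate axes: 2! permutations times 2^2 sign flips, so |Aut| = 2^2·2! = 8.

8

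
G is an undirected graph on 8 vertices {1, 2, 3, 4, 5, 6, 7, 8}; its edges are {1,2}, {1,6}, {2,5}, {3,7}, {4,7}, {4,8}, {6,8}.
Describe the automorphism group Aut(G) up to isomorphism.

The degree sequence is [2, 2, 1, 2, 1, 2, 2, 2]; the two degree-1 vertices 3 and 5 are the ends of a path, so G = P_8. A path has exactly one nontrivial symmetry — reversal — giving Aut(G) of order 2.

Z_2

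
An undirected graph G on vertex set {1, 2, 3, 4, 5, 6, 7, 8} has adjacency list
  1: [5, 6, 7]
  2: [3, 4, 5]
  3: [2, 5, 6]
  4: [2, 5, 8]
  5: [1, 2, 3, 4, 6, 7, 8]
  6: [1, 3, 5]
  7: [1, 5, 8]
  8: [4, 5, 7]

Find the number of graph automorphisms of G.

14

Vertex 5 is the unique vertex of degree 7; the remaining 7 vertices each have degree 3 and induce a cycle, so G is the wheel on 8 vertices with hub 5. Every automorphism fixes the hub and acts on the rim 7-cycle, so Aut(G) ≅ Aut(C_7) = D_7 of order 14.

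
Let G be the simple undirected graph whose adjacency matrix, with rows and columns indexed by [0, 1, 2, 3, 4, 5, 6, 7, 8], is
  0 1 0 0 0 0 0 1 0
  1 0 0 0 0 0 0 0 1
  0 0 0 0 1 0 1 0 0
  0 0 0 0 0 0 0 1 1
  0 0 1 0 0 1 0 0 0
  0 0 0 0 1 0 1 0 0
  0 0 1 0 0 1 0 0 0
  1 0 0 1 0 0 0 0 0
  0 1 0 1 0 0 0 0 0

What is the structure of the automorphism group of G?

D_5 × D_4

G has two connected components, {0, 1, 3, 7, 8} and {2, 4, 5, 6}; each is 2-regular, so G = C_5 ⊔ C_4. The components are non-isomorphic (different sizes), so Aut(G) = Aut(C_5) × Aut(C_4) = D_5 × D_4 of order 10·8 = 80.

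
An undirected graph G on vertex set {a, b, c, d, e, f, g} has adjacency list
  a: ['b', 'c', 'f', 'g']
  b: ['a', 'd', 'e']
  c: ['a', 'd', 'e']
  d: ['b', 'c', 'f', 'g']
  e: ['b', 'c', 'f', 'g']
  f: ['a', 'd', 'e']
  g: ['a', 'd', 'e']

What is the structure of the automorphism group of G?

The vertices split by degree into {a, d, e} (degree 4) and {b, c, f, g} (degree 3); every edge runs between the two parts, so G is the complete bipartite graph K_{3,4}. Automorphisms preserve the bipartition setwise (since the parts differ in size) and act as S_4 × S_3 within it; |Aut| = 144.

S_4 × S_3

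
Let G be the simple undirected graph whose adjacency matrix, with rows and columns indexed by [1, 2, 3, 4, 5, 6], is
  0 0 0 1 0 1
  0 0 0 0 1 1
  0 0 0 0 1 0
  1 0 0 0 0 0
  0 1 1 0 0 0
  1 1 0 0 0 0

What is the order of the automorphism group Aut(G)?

The degree sequence is [2, 2, 1, 1, 2, 2]; the two degree-1 vertices 3 and 4 are the ends of a path, so G = P_6. A path has exactly one nontrivial symmetry — reversal — giving Aut(G) of order 2.

2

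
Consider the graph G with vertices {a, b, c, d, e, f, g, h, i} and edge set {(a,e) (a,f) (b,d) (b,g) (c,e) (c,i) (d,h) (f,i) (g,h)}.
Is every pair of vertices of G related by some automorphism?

No

G has two connected components, {a, c, e, f, i} and {b, d, g, h}; each is 2-regular, so G = C_5 ⊔ C_4. The orbit of a under Aut(G) is {a, c, e, f, i}, which does not contain b, so G is not vertex-transitive.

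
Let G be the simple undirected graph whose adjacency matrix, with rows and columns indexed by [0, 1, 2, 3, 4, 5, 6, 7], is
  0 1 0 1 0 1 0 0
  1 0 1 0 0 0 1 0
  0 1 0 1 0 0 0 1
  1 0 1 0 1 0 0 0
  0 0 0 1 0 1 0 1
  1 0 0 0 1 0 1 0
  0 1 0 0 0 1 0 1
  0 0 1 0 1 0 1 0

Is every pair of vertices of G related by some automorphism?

G is 3-regular and bipartite on 2^3 = 8 vertices with girth 4; it is the hypercube graph Q_3. Aut(Q_3) consists of the signed permutations of the 3 coordinate axes: 3! permutations times 2^3 sign flips, so |Aut| = 2^3·3! = 48. This group acts transitively on the 8 vertices.

Yes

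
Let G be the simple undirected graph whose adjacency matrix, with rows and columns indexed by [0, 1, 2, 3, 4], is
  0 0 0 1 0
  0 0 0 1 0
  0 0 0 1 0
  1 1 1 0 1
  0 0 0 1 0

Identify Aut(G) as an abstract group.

Vertex 3 has degree 4 and every other vertex has degree 1, so G is the star K_{1,4} with centre 3. Any automorphism fixes the centre and permutes the 4 leaves freely, so Aut(G) ≅ S_4 of order 4! = 24.

the symmetric group on 4 letters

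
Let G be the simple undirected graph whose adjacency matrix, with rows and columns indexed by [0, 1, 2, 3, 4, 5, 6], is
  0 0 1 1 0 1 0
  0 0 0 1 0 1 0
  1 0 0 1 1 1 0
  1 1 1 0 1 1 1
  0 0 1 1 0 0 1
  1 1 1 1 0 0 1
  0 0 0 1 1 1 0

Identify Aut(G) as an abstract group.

{e}

Degrees alone do not determine every vertex (e.g. 0 and 4 both have degree 3), but their neighbour-degree multisets differ: N(0) has degrees [4, 5, 6] while N(4) has degrees [3, 4, 6]. Repeating this refinement separates all vertices, so the only automorphism is the identity.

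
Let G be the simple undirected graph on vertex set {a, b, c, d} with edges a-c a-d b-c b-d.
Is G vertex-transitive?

G is 2-regular and bipartite on 2^2 = 4 vertices with girth 4; it is the hypercube graph Q_2. The symmetry group of the 2-cube is the hyperoctahedral group B_2 = Z_2 ≀ S_2, of order 2^2·2! = 8. Under this action every vertex can be carried to every other, so G is vertex-transitive.

Yes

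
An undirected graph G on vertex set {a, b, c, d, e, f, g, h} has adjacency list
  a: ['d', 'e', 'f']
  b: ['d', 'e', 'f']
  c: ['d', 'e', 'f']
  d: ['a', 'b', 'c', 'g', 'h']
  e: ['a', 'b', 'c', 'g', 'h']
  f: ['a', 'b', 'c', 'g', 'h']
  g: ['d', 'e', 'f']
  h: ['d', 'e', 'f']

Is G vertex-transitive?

No

Automorphisms preserve degree, but G has vertices of degree 3 and vertices of degree 5; no automorphism maps one to the other, so G is not vertex-transitive.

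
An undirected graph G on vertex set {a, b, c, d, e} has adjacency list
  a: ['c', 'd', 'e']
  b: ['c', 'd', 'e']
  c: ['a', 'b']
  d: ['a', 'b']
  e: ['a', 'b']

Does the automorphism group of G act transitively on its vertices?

No

Automorphisms preserve degree, but G has vertices of degree 2 and vertices of degree 3; no automorphism maps one to the other, so G is not vertex-transitive.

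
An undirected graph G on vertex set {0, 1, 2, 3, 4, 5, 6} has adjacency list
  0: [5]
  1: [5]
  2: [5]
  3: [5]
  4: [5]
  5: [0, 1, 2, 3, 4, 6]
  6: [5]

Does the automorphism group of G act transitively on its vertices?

No

Vertex 5 is the only vertex of degree 6, so every automorphism fixes it; G is not vertex-transitive.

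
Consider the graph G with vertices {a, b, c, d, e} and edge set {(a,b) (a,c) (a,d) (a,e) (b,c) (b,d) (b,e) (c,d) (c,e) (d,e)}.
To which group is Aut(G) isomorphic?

All 5 vertices are pairwise adjacent: G = K_5. Any permutation of the 5 vertices preserves K_5, so Aut(K_5) = S_5 of order 5! = 120.

S_5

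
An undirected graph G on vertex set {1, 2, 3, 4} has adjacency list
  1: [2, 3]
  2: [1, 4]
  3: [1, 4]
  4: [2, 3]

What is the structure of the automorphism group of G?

G is 2-regular and bipartite on 2^2 = 4 vertices with girth 4; it is the hypercube graph Q_2. The symmetry group of the 2-cube is the hyperoctahedral group B_2 = Z_2 ≀ S_2, of order 2^2·2! = 8.

the hyperoctahedral group B_2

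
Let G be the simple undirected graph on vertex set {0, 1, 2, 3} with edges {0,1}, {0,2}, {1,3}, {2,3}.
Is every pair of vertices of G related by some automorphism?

Yes

G is 2-regular and bipartite on 2^2 = 4 vertices with girth 4; it is the hypercube graph Q_2. Aut(Q_2) consists of the signed permutations of the 2 coordinate axes: 2! permutations times 2^2 sign flips, so |Aut| = 2^2·2! = 8. Under this action every vertex can be carried to every other, so G is vertex-transitive.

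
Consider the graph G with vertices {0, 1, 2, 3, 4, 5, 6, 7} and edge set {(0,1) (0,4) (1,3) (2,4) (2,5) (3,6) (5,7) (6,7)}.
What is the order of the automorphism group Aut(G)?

16

G is 2-regular and connected on 8 vertices, i.e. the cycle C_8. The automorphisms of the 8-cycle are exactly the symmetries of a regular 8-gon: the dihedral group D_8, |D_8| = 16.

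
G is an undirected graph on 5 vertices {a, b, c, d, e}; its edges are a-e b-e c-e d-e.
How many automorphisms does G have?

24

Vertex e has degree 4 and every other vertex has degree 1, so G is the star K_{1,4} with centre e. Any automorphism fixes the centre and permutes the 4 leaves freely, so Aut(G) ≅ S_4 of order 4! = 24.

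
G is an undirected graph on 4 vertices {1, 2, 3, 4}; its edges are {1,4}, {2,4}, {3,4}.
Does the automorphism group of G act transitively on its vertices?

No

Vertex 4 is the only vertex of degree 3, so every automorphism fixes it; G is not vertex-transitive.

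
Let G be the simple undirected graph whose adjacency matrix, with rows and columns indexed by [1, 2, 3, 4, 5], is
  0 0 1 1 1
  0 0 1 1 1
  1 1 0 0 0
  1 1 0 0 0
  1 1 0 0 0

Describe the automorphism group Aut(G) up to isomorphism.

The vertices split by degree into {1, 2} (degree 3) and {3, 4, 5} (degree 2); every edge runs between the two parts, so G is the complete bipartite graph K_{2,3}. Automorphisms preserve the bipartition setwise (since the parts differ in size) and act as S_3 × S_2 within it; |Aut| = 12.

S_3 × S_2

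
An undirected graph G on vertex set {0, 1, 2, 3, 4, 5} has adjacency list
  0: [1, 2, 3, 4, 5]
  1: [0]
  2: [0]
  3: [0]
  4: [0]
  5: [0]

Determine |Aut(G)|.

Vertex 0 has degree 5 and every other vertex has degree 1, so G is the star K_{1,5} with centre 0. The 5 leaves are pairwise interchangeable while the centre is fixed, giving Aut(G) = S_5.

120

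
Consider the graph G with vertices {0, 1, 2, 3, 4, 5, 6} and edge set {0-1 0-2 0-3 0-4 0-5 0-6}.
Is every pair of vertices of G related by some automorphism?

No

Vertex 0 is the only vertex of degree 6, so every automorphism fixes it; G is not vertex-transitive.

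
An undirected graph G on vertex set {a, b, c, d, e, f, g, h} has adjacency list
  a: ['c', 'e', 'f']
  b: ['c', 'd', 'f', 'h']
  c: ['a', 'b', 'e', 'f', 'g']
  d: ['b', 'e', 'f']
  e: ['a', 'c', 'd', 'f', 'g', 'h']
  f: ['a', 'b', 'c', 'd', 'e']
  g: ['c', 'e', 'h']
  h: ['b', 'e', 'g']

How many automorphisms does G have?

The degree sequence is [3, 4, 5, 3, 6, 5, 3, 3]. Checking the degree-preserving permutations of the vertex set shows that none except the identity preserves every edge, so Aut(G) is trivial.

1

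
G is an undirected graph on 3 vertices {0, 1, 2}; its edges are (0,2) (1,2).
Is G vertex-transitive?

No

Vertex 2 is the only vertex of degree 2, so every automorphism fixes it; G is not vertex-transitive.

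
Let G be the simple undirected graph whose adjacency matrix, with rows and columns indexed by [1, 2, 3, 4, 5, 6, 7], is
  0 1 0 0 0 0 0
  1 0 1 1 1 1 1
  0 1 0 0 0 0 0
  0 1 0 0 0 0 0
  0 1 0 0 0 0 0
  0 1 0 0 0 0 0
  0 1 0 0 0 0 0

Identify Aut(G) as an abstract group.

S_6

Vertex 2 has degree 6 and every other vertex has degree 1, so G is the star K_{1,6} with centre 2. The 6 leaves are pairwise interchangeable while the centre is fixed, giving Aut(G) = S_6.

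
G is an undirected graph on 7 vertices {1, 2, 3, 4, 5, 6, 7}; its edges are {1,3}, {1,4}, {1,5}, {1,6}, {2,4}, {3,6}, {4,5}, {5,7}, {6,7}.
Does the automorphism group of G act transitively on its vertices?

No

Vertex 1 is the only vertex of degree 4, so every automorphism fixes it; G is not vertex-transitive.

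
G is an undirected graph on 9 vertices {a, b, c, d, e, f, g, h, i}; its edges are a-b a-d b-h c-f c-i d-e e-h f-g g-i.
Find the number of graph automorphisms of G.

G has two connected components, {a, b, d, e, h} and {c, f, g, i}; each is 2-regular, so G = C_5 ⊔ C_4. No automorphism exchanges components of different sizes, hence Aut(G) is the direct product D_5 × D_4, order 80.

80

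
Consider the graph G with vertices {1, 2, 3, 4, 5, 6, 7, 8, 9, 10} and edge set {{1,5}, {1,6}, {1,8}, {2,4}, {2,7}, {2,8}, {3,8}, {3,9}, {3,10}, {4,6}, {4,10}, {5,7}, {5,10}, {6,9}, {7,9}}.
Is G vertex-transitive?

G is 3-regular on 10 vertices with no triangles and no 4-cycles (girth 5): this is the Petersen graph. It is a classical fact that the Petersen graph has automorphism group S_5 (order 120), arising from its description as the Kneser graph K(5,2). Under this action every vertex can be carried to every other, so G is vertex-transitive.

Yes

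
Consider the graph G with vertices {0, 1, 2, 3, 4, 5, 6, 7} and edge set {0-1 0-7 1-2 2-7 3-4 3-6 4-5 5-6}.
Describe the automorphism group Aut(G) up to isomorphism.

G has two connected components, {3, 4, 5, 6} and {0, 1, 2, 7}; each is 2-regular, so G = C_4 ⊔ C_4. With two isomorphic components, Aut(G) = Aut(C_4) ≀ S_2 = (D_4 × D_4) ⋊ Z_2: permute each cycle by D_4, then optionally swap the two cycles. Order 2·(2·4)² = 128.

D_4 ≀ Z_2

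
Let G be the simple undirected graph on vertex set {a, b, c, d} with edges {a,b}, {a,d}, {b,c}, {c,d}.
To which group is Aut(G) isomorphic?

G is 2-regular and connected on 4 vertices, i.e. the cycle C_4. C_4 has 4 rotations and 4 reflections, so Aut(C_4) ≅ D_4 of order 8.

D_4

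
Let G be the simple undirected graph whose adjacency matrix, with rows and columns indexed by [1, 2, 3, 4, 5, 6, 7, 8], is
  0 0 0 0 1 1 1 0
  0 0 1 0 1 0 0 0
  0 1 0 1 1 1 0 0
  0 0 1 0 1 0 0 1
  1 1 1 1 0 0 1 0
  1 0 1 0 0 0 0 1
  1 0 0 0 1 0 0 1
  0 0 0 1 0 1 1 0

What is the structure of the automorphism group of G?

The degree sequence is [3, 2, 4, 3, 5, 3, 3, 3]. Checking the degree-preserving permutations of the vertex set shows that none except the identity preserves every edge, so Aut(G) is trivial.

{e}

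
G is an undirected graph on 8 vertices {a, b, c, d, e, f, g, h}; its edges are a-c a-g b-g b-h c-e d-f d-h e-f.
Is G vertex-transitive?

Yes

G is 2-regular and connected on 8 vertices, i.e. the cycle C_8. The automorphisms of the 8-cycle are exactly the symmetries of a regular 8-gon: the dihedral group D_8, |D_8| = 16. This group acts transitively on the 8 vertices.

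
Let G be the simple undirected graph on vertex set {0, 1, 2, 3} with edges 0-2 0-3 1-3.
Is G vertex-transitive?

No

Automorphisms preserve degree, but G has vertices of degree 1 and vertices of degree 2; no automorphism maps one to the other, so G is not vertex-transitive.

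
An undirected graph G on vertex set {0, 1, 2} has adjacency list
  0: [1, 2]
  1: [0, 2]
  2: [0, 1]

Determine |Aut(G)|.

6

All 3 vertices are pairwise adjacent: G = K_3. Any permutation of the 3 vertices preserves K_3, so Aut(K_3) = S_3 of order 3! = 6.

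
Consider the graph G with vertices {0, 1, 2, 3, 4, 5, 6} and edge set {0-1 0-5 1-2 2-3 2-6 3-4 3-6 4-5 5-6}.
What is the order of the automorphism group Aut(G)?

1

The degree sequence is [2, 2, 3, 3, 2, 3, 3]. Checking the degree-preserving permutations of the vertex set shows that none except the identity preserves every edge, so Aut(G) is trivial.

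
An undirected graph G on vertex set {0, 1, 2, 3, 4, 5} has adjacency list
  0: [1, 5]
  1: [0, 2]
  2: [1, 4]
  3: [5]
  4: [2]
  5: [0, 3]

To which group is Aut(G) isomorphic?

The degree sequence is [2, 2, 2, 1, 1, 2]; the two degree-1 vertices 3 and 4 are the ends of a path, so G = P_6. A path has exactly one nontrivial symmetry — reversal — giving Aut(G) of order 2.

C_2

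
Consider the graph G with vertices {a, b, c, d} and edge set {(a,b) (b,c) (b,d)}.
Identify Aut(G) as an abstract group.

S_3

Vertex b has degree 3 and every other vertex has degree 1, so G is the star K_{1,3} with centre b. Any automorphism fixes the centre and permutes the 3 leaves freely, so Aut(G) ≅ S_3 of order 3! = 6.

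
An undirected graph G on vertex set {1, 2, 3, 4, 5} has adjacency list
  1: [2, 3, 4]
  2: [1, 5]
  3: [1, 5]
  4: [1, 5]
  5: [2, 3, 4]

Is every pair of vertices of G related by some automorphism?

No

Automorphisms preserve degree, but G has vertices of degree 2 and vertices of degree 3; no automorphism maps one to the other, so G is not vertex-transitive.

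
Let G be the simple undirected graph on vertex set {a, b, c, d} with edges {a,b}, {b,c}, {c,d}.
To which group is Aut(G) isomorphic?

Z_2

The degree sequence is [1, 2, 2, 1]; the two degree-1 vertices a and d are the ends of a path, so G = P_4. A path has exactly one nontrivial symmetry — reversal — giving Aut(G) of order 2.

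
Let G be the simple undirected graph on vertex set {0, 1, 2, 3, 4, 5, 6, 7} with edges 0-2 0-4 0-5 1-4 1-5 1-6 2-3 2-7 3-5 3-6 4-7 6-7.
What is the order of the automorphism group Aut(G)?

G is 3-regular and bipartite on 2^3 = 8 vertices with girth 4; it is the hypercube graph Q_3. The symmetry group of the 3-cube is the hyperoctahedral group B_3 = Z_2 ≀ S_3, of order 2^3·3! = 48.

48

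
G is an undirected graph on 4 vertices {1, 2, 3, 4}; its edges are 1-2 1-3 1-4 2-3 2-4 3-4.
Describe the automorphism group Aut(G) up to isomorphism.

Every vertex has degree 3, so G is the complete graph K_4. Any permutation of the 4 vertices preserves K_4, so Aut(K_4) = S_4 of order 4! = 24.

the symmetric group on 4 letters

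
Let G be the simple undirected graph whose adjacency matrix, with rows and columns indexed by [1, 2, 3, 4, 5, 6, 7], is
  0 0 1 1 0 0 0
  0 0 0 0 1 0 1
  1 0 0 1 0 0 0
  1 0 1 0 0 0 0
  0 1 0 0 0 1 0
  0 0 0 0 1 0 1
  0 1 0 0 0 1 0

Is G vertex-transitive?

No

G has two connected components, {2, 5, 6, 7} and {1, 3, 4}; each is 2-regular, so G = C_4 ⊔ C_3. The orbit of 1 under Aut(G) is {1, 3, 4}, which does not contain 2, so G is not vertex-transitive.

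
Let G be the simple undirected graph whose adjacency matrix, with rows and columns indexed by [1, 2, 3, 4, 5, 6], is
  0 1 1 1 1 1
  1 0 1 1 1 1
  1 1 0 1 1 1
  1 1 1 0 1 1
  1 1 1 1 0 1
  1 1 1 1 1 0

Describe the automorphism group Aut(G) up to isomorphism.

S_6

Every vertex has degree 5, so G is the complete graph K_6. Any permutation of the 6 vertices preserves K_6, so Aut(K_6) = S_6 of order 6! = 720.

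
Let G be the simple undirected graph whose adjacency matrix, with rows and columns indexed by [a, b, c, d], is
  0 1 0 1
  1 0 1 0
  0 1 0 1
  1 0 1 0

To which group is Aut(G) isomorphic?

G is 2-regular and connected on 4 vertices, i.e. the cycle C_4. C_4 has 4 rotations and 4 reflections, so Aut(C_4) ≅ D_4 of order 8.

the dihedral group of order 8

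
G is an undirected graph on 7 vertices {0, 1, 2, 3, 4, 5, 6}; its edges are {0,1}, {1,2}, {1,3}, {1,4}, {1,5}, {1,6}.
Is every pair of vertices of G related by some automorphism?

No

Vertex 1 is the only vertex of degree 6, so every automorphism fixes it; G is not vertex-transitive.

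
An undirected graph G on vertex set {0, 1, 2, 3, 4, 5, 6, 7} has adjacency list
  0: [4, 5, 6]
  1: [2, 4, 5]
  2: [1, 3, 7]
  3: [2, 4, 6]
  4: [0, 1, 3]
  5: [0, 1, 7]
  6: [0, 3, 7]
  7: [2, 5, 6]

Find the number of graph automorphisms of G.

G is 3-regular and bipartite on 2^3 = 8 vertices with girth 4; it is the hypercube graph Q_3. The symmetry group of the 3-cube is the hyperoctahedral group B_3 = Z_2 ≀ S_3, of order 2^3·3! = 48.

48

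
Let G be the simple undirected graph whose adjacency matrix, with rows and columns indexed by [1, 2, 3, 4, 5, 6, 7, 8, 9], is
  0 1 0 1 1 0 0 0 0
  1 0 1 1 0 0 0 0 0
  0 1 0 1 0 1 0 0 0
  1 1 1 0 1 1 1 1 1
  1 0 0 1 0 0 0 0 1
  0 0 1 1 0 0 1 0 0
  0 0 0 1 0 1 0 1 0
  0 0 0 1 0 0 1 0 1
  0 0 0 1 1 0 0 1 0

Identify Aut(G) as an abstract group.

Vertex 4 is the unique vertex of degree 8; the remaining 8 vertices each have degree 3 and induce a cycle, so G is the wheel on 9 vertices with hub 4. With the hub fixed, the remaining symmetry is that of the rim cycle C_8, giving the dihedral group D_8.

the dihedral group of order 16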